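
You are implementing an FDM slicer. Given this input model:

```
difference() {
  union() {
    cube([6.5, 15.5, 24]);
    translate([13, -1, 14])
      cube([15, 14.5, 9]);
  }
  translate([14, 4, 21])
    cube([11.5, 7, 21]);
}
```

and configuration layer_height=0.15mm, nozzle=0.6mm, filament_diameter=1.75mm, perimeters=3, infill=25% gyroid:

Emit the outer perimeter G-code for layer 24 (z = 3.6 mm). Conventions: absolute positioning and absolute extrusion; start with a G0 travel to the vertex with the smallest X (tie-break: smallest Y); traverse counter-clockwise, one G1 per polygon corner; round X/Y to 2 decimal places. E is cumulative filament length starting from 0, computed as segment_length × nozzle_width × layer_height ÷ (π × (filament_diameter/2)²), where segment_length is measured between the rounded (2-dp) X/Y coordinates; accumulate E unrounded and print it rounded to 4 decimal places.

G0 X0.00 Y0.00 Z3.60
G1 X6.50 Y0.00 E0.2432
G1 X6.50 Y15.50 E0.8232
G1 X0.00 Y15.50 E1.0664
G1 X0.00 Y0.00 E1.6464

At z = 3.6 mm: the cube (footprint 6.5×15.5) is included at this height; the cube at (13, -1) is not intersected at this z (z outside [14, 23]); Combining (union): only the 6.5×15.5 cube is present, so the union is just that shape — 1 connected region; the cube at (14, 4) is not intersected at this z (z outside [21, 42]); Subtracting the remaining from the first: none of the subtracted shapes is present at this height, so that combined region is unchanged — 1 connected region. The outline is a single polygon with 4 vertices. Extrusion per mm of travel: 0.6 × 0.15 / (π × 0.875²) = 0.037418. Accumulating E over each segment gives final E = 1.6464.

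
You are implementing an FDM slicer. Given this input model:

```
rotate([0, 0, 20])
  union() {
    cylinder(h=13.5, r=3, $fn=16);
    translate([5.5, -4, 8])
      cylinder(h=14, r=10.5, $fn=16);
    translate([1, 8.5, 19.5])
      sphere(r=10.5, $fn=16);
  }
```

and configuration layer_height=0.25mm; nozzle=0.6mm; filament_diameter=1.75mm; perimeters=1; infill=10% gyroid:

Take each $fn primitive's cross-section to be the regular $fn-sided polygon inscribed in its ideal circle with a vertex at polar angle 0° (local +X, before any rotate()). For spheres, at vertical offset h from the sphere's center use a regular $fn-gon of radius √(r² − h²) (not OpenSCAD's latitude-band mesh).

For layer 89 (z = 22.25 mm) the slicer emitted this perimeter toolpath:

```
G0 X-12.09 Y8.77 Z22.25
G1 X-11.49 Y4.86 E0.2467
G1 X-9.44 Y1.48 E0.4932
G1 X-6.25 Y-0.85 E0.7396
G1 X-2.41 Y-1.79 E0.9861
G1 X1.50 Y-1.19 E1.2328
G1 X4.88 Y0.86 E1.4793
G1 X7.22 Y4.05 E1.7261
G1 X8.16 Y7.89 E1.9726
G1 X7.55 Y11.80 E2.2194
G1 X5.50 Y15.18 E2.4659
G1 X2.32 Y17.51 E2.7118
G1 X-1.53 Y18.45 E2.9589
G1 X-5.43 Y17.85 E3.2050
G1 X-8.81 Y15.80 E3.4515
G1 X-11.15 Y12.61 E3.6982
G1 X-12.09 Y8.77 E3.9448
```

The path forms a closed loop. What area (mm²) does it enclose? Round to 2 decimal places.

314.31 mm²

Apply the shoelace formula to the sequence of (X, Y) vertices; enclosed area = 314.31 mm².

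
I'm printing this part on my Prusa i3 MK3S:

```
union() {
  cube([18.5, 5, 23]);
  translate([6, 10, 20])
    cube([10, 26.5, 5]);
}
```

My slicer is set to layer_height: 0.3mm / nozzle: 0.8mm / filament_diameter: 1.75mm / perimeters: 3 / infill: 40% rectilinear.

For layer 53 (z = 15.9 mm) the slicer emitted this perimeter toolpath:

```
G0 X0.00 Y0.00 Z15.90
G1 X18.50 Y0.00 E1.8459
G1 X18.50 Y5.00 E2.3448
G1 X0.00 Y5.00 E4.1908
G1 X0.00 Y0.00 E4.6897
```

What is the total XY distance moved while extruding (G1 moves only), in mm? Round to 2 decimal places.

47.00 mm

Sum the Euclidean lengths of each G1 segment: total = 47.00 mm.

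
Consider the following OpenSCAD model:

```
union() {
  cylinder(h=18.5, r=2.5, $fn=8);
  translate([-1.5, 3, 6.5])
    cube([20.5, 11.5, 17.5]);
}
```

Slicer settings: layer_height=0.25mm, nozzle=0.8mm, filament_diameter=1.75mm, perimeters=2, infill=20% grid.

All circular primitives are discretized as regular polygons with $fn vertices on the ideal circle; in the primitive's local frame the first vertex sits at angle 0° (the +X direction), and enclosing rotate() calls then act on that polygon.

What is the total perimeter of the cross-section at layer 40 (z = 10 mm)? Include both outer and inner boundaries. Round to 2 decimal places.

79.31 mm

At z = 10 mm: the r=2.5 cylinder contributes a regular 8-gon of circumradius 2.5 (perimeter = 2·8·2.500·sin(180°/8) = 15.31 mm); the 20.5×11.5 cube at (-1.5, 3) contributes its full rectangle (perimeter 64.00 mm); Combining (union): the 2 present regions are separate (no shared area or edge), so areas and boundary lengths simply add and each stays a separate island — boundary = 79.31 mm. Overall, the cross-section has 2 separate islands. Total boundary length (outer) = 79.31 mm.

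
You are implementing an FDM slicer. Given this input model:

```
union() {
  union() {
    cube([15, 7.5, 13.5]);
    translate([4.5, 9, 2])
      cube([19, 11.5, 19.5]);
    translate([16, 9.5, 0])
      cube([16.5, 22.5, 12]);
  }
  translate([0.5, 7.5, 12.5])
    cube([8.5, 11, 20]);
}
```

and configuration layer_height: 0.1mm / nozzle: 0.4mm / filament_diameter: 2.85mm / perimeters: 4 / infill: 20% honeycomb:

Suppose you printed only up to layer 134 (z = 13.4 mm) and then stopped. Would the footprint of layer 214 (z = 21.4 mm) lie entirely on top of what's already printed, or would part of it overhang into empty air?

entirely on top

Compare the two slices. At z = 13.4: the 15×7.5 cube contributes its full rectangle (area 112.50 mm²); the 19×11.5 cube at (4.5, 9) contributes its full rectangle (area 218.50 mm²); the cube at (16, 9.5) is not intersected at this z (z outside [0, 12]); Combining (union): the 2 present regions are separate (no shared area or edge), so areas and boundary lengths simply add and each stays a separate island — area = 331.00 mm²; the cube at (0.5, 7.5) (footprint 8.5×11) is included at this height (area 93.50 mm²); Taking the union: the regions partially overlap — summed areas 424.50 mm² minus the doubly-counted overlap 42.75 mm² gives 381.75 mm² — area = 381.75 mm². At z = 21.4: the cube is absent (z outside [0, 13.5]); the 19×11.5 cube at (4.5, 9) contributes its full rectangle (area 218.50 mm²); the cube at (16, 9.5) is absent (z outside [0, 12]); Combining (union): only the 19×11.5 cube at (4.5, 9) is present, so the union is just that shape — area = 218.50 mm²; the cube at (0.5, 7.5) (footprint 8.5×11) is included at this height (area 93.50 mm²); Taking the union: the regions partially overlap — summed areas 312.00 mm² minus the doubly-counted overlap 42.75 mm² gives 269.25 mm² — area = 269.25 mm². Checking containment: the cross-section at z = 21.4 is a subset of the cross-section at z = 13.4.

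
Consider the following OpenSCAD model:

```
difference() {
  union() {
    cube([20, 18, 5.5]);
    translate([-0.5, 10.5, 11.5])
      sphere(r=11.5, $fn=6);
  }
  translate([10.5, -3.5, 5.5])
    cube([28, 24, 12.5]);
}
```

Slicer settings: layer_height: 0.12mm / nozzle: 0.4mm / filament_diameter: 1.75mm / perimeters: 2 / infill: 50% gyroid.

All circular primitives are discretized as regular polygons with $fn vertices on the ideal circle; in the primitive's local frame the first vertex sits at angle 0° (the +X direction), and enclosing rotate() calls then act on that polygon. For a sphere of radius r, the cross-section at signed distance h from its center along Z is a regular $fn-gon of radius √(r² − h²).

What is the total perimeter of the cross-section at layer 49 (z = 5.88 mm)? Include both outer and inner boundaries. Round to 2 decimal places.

60.20 mm

At z = 5.88 mm: the cube is absent (z outside [0, 5.5]); the r=11.5 sphere at (-0.5, 10.5) slices to a regular 6-gon of circumradius 10.033 (√(r²−h²) with h=5.62 from center) (perimeter = 2·6·10.033·sin(180°/6) = 60.20 mm); Combining (union): only the r=11.5 sphere at (-0.5, 10.5) is present, so the union is just that shape — boundary = 60.20 mm; the 28×24 cube at (10.5, -3.5) contributes its full rectangle (perimeter 104.00 mm); Subtracting the remaining from the first: starting from that combined region, the 28×24 cube at (10.5, -3.5) misses the remaining region (no effect) — boundary = 60.20 mm. Overall, the cross-section is a single solid region. Total boundary length (outer) = 60.20 mm.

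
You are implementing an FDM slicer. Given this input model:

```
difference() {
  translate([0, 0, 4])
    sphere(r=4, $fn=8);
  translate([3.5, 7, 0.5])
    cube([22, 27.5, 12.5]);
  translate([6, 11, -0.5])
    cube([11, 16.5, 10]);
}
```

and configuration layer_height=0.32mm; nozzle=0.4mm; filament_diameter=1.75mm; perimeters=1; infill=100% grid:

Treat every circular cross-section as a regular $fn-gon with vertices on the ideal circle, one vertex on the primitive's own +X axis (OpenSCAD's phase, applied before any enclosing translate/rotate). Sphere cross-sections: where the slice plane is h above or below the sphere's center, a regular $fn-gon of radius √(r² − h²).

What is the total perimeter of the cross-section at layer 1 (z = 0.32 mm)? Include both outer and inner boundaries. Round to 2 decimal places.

At z = 0.32 mm: the r=4 sphere contributes a regular 8-gon of circumradius √(4²−3.68²) = 1.568 (perimeter = 2·8·1.568·sin(180°/8) = 9.60 mm); the cube at (3.5, 7) is not intersected at this z (z outside [0.5, 13]); the cube at (6, 11) is present — its section is the full 11×16.5 rectangle (perimeter 55.00 mm); Subtracting the remaining from the first: starting from the r=4 sphere, the 11×16.5 cube at (6, 11) misses the remaining region (no effect) — boundary = 9.60 mm. Overall, the cross-section is a single solid region. Total boundary length (outer) = 9.60 mm.

9.60 mm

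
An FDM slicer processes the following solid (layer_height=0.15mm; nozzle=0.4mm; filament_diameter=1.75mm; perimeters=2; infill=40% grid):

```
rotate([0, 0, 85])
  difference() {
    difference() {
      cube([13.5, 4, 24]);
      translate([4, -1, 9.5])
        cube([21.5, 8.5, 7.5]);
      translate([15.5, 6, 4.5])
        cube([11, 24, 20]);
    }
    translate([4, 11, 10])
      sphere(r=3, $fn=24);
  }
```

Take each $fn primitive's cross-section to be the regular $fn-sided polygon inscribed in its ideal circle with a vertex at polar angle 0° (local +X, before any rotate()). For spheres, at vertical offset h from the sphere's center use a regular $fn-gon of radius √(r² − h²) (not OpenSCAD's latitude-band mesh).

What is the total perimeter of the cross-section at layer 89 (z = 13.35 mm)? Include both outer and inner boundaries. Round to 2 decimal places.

16.00 mm

At z = 13.35 mm: the cube (footprint 13.5×4) is included at this height (perimeter 35.00 mm); the cube at (4, -1) is present — its section is the full 21.5×8.5 rectangle (perimeter 60.00 mm); the 11×24 cube at (15.5, 6) contributes its full rectangle (perimeter 70.00 mm); Taking the first minus the rest: starting from the 13.5×4 cube, the 21.5×8.5 cube at (4, -1) partially overlaps it — only the 38.00 mm² overlap (of its 182.75 mm²) is removed, clipping the outline; the 11×24 cube at (15.5, 6) misses the remaining region (no effect) — boundary = 16.00 mm; the sphere at (4, 11) does not reach this height (|z−center|=3.350 > r=3); Subtracting the remaining from the first: none of the subtracted shapes is present at this height, so that combined region is unchanged — boundary = 16.00 mm; (rotated 85° about Z; rotation is an isometry so areas/perimeters/island counts are preserved). Overall, the cross-section is a single solid region. Total boundary length (outer) = 16.00 mm.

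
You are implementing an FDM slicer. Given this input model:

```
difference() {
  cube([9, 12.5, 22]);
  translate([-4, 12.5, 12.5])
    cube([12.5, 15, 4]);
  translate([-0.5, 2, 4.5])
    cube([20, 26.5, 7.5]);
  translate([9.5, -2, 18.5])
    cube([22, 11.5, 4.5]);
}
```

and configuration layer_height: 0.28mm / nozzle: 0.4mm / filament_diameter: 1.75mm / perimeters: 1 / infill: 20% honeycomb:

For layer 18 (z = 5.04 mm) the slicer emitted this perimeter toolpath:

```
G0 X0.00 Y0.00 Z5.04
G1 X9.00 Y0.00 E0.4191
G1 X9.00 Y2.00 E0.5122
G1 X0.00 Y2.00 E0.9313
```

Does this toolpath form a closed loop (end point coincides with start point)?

Start point (G0): (0.00, 0.00). End point (last G1): the path does not return to the start — open.

no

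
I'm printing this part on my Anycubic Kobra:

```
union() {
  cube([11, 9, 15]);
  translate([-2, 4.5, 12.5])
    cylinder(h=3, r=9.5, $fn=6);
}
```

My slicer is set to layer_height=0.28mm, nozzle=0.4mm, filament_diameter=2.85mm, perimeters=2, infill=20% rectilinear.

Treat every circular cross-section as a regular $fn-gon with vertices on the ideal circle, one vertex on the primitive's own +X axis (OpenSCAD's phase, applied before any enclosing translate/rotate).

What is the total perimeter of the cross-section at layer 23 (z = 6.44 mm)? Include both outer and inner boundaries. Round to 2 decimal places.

40.00 mm

At z = 6.44 mm: the 11×9 cube contributes its full rectangle (perimeter 40.00 mm); the cylinder at (-2, 4.5) is absent (z outside [12.5, 15.5]); Combining (union): only the 11×9 cube is present, so the union is just that shape — boundary = 40.00 mm. Overall, the cross-section is a single solid region. Total boundary length (outer) = 40.00 mm.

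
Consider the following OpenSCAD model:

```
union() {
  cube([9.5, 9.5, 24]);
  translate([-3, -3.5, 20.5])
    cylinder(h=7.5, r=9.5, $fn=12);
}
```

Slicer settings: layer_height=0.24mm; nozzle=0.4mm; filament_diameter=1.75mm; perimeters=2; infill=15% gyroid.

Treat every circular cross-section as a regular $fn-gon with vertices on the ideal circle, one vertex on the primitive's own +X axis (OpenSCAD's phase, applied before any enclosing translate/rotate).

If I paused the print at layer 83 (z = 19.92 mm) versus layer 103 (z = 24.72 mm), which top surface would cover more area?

layer 103 (z = 24.72 mm)

Layer 83 (z = 19.92): the cube (footprint 9.5×9.5) is included at this height (area 90.25 mm²); the cylinder at (-3, -3.5) is not intersected at this z (z outside [20.5, 28]); Merging all regions: only the 9.5×9.5 cube is present, so the union is just that shape — area = 90.25 mm². So its area = 90.25 mm². Layer 103 (z = 24.72): the cube is not intersected at this z (z outside [0, 24]); the r=9.5 cylinder at (-3, -3.5) gives a regular 12-gon of circumradius 9.5 (constant along its height) (area = (12/2)·9.500²·sin(360°/12) = 270.75 mm²); Taking the union: only the r=9.5 cylinder at (-3, -3.5) is present, so the union is just that shape — area = 270.75 mm². So its area = 270.75 mm². Layer 103 is larger (270.75 vs 90.25 mm²).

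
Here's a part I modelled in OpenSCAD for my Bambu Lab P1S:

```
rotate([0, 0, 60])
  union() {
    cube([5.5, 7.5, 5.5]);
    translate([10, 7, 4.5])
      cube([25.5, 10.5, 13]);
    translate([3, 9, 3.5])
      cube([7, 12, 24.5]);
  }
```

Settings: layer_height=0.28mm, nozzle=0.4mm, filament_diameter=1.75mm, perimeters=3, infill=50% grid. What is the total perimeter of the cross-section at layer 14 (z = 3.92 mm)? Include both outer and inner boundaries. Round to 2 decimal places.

At z = 3.92 mm: the cube (footprint 5.5×7.5) is included at this height (perimeter 26.00 mm); the cube at (10, 7) is absent (z outside [4.5, 17.5]); the 7×12 cube at (3, 9) contributes its full rectangle (perimeter 38.00 mm); Merging all regions: the 2 present regions are separate (no shared area or edge), so areas and boundary lengths simply add and each stays a separate island — boundary = 64.00 mm; (whole slice rotated 60° about Z — lengths, areas and connectivity unchanged). Overall, the cross-section has 2 separate islands. Total boundary length (outer) = 64.00 mm.

64.00 mm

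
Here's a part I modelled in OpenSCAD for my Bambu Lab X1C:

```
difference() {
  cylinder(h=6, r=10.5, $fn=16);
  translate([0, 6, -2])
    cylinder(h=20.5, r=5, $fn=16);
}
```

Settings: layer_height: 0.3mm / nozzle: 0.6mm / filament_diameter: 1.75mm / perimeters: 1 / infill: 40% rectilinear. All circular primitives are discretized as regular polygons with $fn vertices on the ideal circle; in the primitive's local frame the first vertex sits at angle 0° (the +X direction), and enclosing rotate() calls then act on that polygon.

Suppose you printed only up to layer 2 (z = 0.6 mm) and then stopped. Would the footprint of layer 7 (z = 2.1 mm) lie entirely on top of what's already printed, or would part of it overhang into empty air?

entirely on top

Compare the two slices. At z = 0.6: the r=10.5 cylinder gives a regular 16-gon of circumradius 10.5 (constant along its height) (area = (16/2)·10.500²·sin(360°/16) = 337.53 mm²); the r=5 cylinder at (0, 6) gives a regular 16-gon of circumradius 5 (constant along its height) (area = (16/2)·5.000²·sin(360°/16) = 76.54 mm²); After the difference (first − rest): starting from the r=10.5 cylinder (337.53 mm²), the r=5 cylinder at (0, 6) partially overlaps it — only the 74.09 mm² overlap (of its 76.54 mm²) is removed, clipping the outline — area = 263.44 mm². At z = 2.1: the r=10.5 cylinder gives a regular 16-gon of circumradius 10.5 (constant along its height) (area = (16/2)·10.500²·sin(360°/16) = 337.53 mm²); the r=5 cylinder at (0, 6) contributes a regular 16-gon of circumradius 5 (area = (16/2)·5.000²·sin(360°/16) = 76.54 mm²); Subtracting the remaining from the first: starting from the r=10.5 cylinder (337.53 mm²), the r=5 cylinder at (0, 6) partially overlaps it — only the 74.09 mm² overlap (of its 76.54 mm²) is removed, clipping the outline — area = 263.44 mm². Checking containment: the cross-section at z = 2.1 is a subset of the cross-section at z = 0.6.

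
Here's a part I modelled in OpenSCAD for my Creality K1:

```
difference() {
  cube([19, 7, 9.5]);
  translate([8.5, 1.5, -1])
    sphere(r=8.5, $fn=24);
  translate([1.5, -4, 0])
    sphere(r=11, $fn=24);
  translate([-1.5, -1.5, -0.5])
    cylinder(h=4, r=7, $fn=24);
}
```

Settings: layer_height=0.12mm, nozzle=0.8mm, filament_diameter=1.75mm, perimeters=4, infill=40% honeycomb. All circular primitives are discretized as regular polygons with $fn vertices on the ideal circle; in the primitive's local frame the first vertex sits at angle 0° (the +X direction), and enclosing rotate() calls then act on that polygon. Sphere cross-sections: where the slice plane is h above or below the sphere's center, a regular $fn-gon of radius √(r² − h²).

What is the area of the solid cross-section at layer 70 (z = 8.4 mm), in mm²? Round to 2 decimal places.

At z = 8.4 mm: the 19×7 cube contributes its full rectangle (area 133.00 mm²); the sphere at (8.5, 1.5) does not reach this height (|z−center|=9.400 > r=8.5); the r=11 sphere at (1.5, -4) slices to a regular 24-gon of circumradius 7.102 (√(r²−h²) with h=8.4 from center) (area = (24/2)·7.102²·sin(360°/24) = 156.66 mm²); the cylinder at (-1.5, -1.5) is absent (z outside [-0.5, 3.5]); Taking the first minus the rest: starting from the 19×7 cube (133.00 mm²), the r=11 sphere at (1.5, -4) partially overlaps it — only the 17.01 mm² overlap (of its 156.66 mm²) is removed, clipping the outline — area = 115.99 mm². Overall, the cross-section is a single solid region. Net area = 115.99 mm².

115.99 mm²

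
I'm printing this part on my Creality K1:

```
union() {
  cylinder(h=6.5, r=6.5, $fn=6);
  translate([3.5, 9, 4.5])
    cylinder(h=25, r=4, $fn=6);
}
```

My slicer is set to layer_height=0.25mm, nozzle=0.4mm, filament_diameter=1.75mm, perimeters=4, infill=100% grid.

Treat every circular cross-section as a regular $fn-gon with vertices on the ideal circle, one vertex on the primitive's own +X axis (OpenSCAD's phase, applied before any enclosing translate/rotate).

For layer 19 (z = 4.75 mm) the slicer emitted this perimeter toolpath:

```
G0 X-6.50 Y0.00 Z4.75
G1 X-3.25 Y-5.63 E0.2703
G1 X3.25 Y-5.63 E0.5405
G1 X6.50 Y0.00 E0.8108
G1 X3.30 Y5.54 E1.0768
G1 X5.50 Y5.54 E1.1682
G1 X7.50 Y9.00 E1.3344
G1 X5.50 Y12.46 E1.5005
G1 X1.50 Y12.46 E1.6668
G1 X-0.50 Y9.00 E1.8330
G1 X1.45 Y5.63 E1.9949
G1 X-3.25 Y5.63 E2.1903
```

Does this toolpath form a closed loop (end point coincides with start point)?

Start point (G0): (-6.50, 0.00). End point (last G1): the path does not return to the start — open.

no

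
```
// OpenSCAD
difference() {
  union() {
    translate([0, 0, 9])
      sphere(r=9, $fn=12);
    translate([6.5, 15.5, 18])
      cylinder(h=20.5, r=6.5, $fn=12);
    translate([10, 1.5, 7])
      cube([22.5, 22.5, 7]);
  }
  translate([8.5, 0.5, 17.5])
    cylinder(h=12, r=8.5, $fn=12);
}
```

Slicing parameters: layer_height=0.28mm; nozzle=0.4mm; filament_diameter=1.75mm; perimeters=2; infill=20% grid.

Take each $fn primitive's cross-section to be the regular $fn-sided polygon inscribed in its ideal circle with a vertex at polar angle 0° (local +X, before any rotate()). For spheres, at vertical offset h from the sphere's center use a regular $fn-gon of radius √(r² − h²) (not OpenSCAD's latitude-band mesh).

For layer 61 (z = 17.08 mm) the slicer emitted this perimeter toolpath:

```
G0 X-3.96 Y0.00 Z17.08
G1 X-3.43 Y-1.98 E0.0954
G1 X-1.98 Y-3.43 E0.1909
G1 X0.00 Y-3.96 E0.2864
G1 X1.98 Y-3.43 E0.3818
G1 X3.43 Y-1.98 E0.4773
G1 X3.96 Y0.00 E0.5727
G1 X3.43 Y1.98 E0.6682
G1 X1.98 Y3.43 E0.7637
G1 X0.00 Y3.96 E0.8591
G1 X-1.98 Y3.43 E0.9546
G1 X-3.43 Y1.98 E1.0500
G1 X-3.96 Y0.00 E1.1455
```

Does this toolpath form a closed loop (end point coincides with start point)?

Start point (G0): (-3.96, 0.00). End point (last G1): the path returns to the start — closed.

yes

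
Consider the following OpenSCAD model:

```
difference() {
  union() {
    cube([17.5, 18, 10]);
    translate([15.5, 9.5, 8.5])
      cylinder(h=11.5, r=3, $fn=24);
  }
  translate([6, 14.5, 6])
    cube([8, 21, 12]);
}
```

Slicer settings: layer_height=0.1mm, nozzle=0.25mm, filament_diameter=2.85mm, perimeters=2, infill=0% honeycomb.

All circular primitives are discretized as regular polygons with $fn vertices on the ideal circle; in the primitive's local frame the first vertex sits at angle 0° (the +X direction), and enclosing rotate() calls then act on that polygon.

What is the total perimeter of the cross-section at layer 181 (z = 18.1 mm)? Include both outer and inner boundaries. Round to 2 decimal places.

18.80 mm

At z = 18.1 mm: the cube is not intersected at this z (z outside [0, 10]); the r=3 cylinder at (15.5, 9.5) contributes a regular 24-gon of circumradius 3 (perimeter = 2·24·3.000·sin(180°/24) = 18.80 mm); Combining (union): only the r=3 cylinder at (15.5, 9.5) is present, so the union is just that shape — boundary = 18.80 mm; the cube at (6, 14.5) is not intersected at this z (z outside [6, 18]); Subtracting the remaining from the first: none of the subtracted shapes is present at this height, so the result so far is unchanged — boundary = 18.80 mm. Overall, the cross-section is a single solid region. Total boundary length (outer) = 18.80 mm.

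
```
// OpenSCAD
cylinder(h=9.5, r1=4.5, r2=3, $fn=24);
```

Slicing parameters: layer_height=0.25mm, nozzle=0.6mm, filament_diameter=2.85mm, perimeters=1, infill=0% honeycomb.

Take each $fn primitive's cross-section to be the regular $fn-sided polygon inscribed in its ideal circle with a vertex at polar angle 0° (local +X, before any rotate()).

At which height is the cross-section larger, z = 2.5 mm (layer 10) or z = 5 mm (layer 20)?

layer 10 (z = 2.5 mm)

Layer 10 (z = 2.5): the cone (r1=4.5→r2=3) has section circumradius 4.105 here — a regular 24-gon (area = (24/2)·4.105²·sin(360°/24) = 52.34 mm²). So its area = 52.34 mm². Layer 20 (z = 5): the cone contributes a regular 24-gon of circumradius 3.711 (interpolated between r1=4.5 and r2=3 at t=0.526) (area = (24/2)·3.711²·sin(360°/24) = 42.76 mm²). So its area = 42.76 mm². Layer 10 is larger (52.34 vs 42.76 mm²).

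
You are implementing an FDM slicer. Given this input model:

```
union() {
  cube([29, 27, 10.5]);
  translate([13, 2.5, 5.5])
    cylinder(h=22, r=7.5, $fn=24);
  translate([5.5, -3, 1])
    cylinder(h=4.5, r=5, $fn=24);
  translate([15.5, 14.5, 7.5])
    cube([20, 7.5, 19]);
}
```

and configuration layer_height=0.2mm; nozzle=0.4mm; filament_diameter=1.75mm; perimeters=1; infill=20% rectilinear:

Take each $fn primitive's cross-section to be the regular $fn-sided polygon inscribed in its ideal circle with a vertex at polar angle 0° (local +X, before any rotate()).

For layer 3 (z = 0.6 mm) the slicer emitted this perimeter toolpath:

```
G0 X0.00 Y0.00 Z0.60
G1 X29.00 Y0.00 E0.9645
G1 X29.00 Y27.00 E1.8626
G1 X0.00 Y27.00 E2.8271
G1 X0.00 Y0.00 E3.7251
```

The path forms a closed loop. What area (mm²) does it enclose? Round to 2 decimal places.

783.00 mm²

Apply the shoelace formula to the sequence of (X, Y) vertices; enclosed area = 783.00 mm².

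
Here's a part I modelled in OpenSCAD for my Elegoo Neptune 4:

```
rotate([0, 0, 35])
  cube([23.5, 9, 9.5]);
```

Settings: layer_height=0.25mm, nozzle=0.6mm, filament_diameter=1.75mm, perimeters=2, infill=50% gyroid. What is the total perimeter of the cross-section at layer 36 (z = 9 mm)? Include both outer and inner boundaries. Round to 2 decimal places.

65.00 mm

At z = 9 mm: the cube (footprint 23.5×9) is included at this height (perimeter 65.00 mm); (rotated 35° about Z; rotation is an isometry so areas/perimeters/island counts are preserved). Overall, the cross-section is a single solid region. Total boundary length (outer) = 65.00 mm.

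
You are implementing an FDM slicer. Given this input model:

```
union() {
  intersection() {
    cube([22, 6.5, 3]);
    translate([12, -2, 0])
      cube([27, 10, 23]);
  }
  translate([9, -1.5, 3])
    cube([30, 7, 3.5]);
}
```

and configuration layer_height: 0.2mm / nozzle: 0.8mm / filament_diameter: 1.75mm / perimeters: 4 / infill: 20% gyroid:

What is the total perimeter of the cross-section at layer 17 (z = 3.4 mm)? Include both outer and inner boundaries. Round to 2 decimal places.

74.00 mm

At z = 3.4 mm: the cube is absent (z outside [0, 3]); the 27×10 cube at (12, -2) contributes its full rectangle (perimeter 74.00 mm); After intersecting: at least one operand is absent at this height, so nothing remains; the 30×7 cube at (9, -1.5) contributes its full rectangle (perimeter 74.00 mm); Taking the union: only the 30×7 cube at (9, -1.5) is present, so the union is just that shape — boundary = 74.00 mm. Overall, the cross-section is a single solid region. Total boundary length (outer) = 74.00 mm.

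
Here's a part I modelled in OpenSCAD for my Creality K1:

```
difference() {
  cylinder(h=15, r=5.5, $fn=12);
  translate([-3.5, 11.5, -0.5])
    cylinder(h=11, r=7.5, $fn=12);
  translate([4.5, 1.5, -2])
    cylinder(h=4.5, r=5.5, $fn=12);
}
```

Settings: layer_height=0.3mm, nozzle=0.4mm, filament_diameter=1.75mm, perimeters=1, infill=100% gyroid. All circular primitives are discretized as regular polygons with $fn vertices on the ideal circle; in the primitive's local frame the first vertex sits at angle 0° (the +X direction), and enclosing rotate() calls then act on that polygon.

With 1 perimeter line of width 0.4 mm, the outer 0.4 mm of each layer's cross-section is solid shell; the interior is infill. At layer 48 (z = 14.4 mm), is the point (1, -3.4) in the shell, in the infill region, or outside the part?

At z = 14.4 mm: the r=5.5 cylinder gives a regular 12-gon of circumradius 5.5 (constant along its height); the cylinder at (-3.5, 11.5) does not reach this height (z outside [-0.5, 10.5]); the cylinder at (4.5, 1.5) is not intersected at this z (z outside [-2, 2.5]); After the difference (first − rest): none of the subtracted shapes is present at this height, so the r=5.5 cylinder is unchanged — 1 connected region. Overall, the cross-section is a single solid region. The nearest boundary edge runs (-0.00, -5.50)→(2.75, -4.76); distance from the point to it = 1.77 mm. The point is inside the cross-section and 1.77 mm from the nearest boundary — more than the 0.4 mm shell width (1 × 0.4), so it's in the infill interior.

infill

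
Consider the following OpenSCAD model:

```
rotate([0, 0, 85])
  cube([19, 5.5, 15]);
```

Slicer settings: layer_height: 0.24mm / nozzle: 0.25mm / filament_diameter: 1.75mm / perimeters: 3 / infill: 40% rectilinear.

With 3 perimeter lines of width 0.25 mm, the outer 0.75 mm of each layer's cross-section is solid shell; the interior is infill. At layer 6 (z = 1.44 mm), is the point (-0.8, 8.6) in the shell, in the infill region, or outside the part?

At z = 1.44 mm: the cube (footprint 19×5.5) is included at this height; (whole slice rotated 85° about Z — lengths, areas and connectivity unchanged). Overall, the cross-section is a single solid region. Undo the 85° rotation: the query point maps to (8.498, 1.546) in the un-rotated model frame. The nearest boundary edge runs (0.00, 0.00)→(19.00, 0.00); distance from the point to it = 1.55 mm. The point is inside the cross-section and 1.55 mm from the nearest boundary — more than the 0.75 mm shell width (3 × 0.25), so it's in the infill interior.

infill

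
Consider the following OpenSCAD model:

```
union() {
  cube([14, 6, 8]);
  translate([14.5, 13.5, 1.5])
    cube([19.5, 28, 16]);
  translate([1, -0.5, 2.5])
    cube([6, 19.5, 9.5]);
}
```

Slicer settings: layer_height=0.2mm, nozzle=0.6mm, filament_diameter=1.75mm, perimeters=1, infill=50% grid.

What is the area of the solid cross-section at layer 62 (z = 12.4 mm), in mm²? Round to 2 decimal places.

546.00 mm²

At z = 12.4 mm: the cube does not reach this height (z outside [0, 8]); the cube at (14.5, 13.5) (footprint 19.5×28) is included at this height (area 546.00 mm²); the cube at (1, -0.5) is absent (z outside [2.5, 12]); Merging all regions: only the 19.5×28 cube at (14.5, 13.5) is present, so the union is just that shape — area = 546.00 mm². Overall, the cross-section is a single solid region. Net area = 546.00 mm².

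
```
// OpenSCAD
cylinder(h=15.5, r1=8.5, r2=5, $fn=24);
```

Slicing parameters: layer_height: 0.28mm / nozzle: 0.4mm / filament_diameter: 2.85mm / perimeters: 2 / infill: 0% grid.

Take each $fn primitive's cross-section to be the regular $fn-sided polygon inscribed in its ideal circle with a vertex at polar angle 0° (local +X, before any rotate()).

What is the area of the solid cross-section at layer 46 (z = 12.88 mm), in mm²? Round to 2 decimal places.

At z = 12.88 mm: the cone (r1=8.5→r2=5) has section circumradius 5.592 here — a regular 24-gon (area = (24/2)·5.592²·sin(360°/24) = 97.11 mm²). Overall, the cross-section is a single solid region. Net area = 97.11 mm².

97.11 mm²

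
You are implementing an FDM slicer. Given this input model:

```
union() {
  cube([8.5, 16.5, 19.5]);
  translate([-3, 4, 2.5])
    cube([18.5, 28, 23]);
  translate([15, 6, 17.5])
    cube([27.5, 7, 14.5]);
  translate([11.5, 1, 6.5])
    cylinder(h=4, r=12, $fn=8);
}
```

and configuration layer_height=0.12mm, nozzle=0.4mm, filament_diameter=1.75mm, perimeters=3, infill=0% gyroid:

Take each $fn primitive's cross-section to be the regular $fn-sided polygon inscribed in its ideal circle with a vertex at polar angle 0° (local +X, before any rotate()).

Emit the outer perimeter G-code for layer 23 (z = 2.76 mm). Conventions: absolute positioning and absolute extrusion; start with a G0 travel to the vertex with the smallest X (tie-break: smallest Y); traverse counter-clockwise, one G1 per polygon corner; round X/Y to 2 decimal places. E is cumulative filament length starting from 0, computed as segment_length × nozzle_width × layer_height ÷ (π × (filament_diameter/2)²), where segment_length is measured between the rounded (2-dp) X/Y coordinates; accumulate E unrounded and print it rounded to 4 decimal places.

At z = 2.76 mm: the cube is present — its section is the full 8.5×16.5 rectangle; the cube at (-3, 4) (footprint 18.5×28) is included at this height; the cube at (15, 6) does not reach this height (z outside [17.5, 32]); the cylinder at (11.5, 1) is not intersected at this z (z outside [6.5, 10.5]); Merging all regions: the regions partially overlap (shared area 106.25 mm²), so overlapping operands fuse into one piece — 1 connected region. The outline is a single polygon with 8 vertices. Extrusion per mm of travel: 0.4 × 0.12 / (π × 0.875²) = 0.019956. Accumulating E over each segment gives final E = 2.0156.

G0 X-3.00 Y4.00 Z2.76
G1 X0.00 Y4.00 E0.0599
G1 X0.00 Y0.00 E0.1397
G1 X8.50 Y0.00 E0.3093
G1 X8.50 Y4.00 E0.3891
G1 X15.50 Y4.00 E0.5288
G1 X15.50 Y32.00 E1.0876
G1 X-3.00 Y32.00 E1.4568
G1 X-3.00 Y4.00 E2.0156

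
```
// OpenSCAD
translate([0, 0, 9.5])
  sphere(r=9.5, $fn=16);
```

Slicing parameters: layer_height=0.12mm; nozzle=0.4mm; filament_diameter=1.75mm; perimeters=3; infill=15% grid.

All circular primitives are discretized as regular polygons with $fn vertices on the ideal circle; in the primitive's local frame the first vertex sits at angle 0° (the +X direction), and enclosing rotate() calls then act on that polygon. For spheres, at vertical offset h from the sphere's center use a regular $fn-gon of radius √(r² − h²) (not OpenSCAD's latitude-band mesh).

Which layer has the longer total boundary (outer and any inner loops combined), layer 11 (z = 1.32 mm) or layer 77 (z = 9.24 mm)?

Layer 11 (z = 1.32): the sphere: section is a regular 16-gon, circumradius = √(r²−h²) = √(9.5²−8.18²) = 4.831 (perimeter = 2·16·4.831·sin(180°/16) = 30.16 mm). So its perimeter = 30.16 mm. Layer 77 (z = 9.24): the r=9.5 sphere contributes a regular 16-gon of circumradius √(9.5²−0.26²) = 9.496 (perimeter = 2·16·9.496·sin(180°/16) = 59.29 mm). So its perimeter = 59.29 mm. Layer 77 is larger (59.29 vs 30.16 mm).

layer 77 (z = 9.24 mm)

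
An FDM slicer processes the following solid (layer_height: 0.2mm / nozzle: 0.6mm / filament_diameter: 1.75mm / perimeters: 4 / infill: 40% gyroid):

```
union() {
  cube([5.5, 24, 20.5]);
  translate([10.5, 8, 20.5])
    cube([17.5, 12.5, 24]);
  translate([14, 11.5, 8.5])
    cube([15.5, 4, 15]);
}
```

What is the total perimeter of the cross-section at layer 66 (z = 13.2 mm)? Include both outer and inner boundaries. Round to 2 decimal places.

At z = 13.2 mm: the cube is present — its section is the full 5.5×24 rectangle (perimeter 59.00 mm); the cube at (10.5, 8) is absent (z outside [20.5, 44.5]); the cube at (14, 11.5) is present — its section is the full 15.5×4 rectangle (perimeter 39.00 mm); Combining (union): the 2 present regions are separate (no shared area or edge), so areas and boundary lengths simply add and each stays a separate island — boundary = 98.00 mm. Overall, the cross-section has 2 separate islands. Total boundary length (outer) = 98.00 mm.

98.00 mm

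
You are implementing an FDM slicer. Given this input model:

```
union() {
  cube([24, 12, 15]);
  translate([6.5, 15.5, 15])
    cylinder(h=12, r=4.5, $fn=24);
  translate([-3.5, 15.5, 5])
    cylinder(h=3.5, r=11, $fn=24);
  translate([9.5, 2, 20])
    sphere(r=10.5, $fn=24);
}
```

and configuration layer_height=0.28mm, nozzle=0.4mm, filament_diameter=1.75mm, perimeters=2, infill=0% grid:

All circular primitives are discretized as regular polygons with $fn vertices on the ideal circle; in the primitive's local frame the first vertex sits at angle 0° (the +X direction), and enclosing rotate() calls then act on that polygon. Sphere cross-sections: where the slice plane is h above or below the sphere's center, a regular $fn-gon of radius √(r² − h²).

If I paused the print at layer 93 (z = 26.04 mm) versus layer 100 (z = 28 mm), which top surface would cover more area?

layer 93 (z = 26.04 mm)

Layer 93 (z = 26.04): the cube is not intersected at this z (z outside [0, 15]); the r=4.5 cylinder at (6.5, 15.5) gives a regular 24-gon of circumradius 4.5 (constant along its height) (area = (24/2)·4.500²·sin(360°/24) = 62.89 mm²); the cylinder at (-3.5, 15.5) does not reach this height (z outside [5, 8.5]); the sphere at (9.5, 2): section is a regular 24-gon, circumradius = √(r²−h²) = √(10.5²−6.04²) = 8.589 (area = (24/2)·8.589²·sin(360°/24) = 229.11 mm²); Combining (union): the 2 present regions are separate (no shared area or edge), so areas and boundary lengths simply add and each stays a separate island — area = 292.01 mm². So its area = 292.01 mm². Layer 100 (z = 28): the cube does not reach this height (z outside [0, 15]); the cylinder at (6.5, 15.5) is not intersected at this z (z outside [15, 27]); the cylinder at (-3.5, 15.5) does not reach this height (z outside [5, 8.5]); the r=10.5 sphere at (9.5, 2) contributes a regular 24-gon of circumradius √(10.5²−8²) = 6.801 (area = (24/2)·6.801²·sin(360°/24) = 143.64 mm²); Combining (union): only the r=10.5 sphere at (9.5, 2) is present, so the union is just that shape — area = 143.64 mm². So its area = 143.64 mm². Layer 93 is larger (292.01 vs 143.64 mm²).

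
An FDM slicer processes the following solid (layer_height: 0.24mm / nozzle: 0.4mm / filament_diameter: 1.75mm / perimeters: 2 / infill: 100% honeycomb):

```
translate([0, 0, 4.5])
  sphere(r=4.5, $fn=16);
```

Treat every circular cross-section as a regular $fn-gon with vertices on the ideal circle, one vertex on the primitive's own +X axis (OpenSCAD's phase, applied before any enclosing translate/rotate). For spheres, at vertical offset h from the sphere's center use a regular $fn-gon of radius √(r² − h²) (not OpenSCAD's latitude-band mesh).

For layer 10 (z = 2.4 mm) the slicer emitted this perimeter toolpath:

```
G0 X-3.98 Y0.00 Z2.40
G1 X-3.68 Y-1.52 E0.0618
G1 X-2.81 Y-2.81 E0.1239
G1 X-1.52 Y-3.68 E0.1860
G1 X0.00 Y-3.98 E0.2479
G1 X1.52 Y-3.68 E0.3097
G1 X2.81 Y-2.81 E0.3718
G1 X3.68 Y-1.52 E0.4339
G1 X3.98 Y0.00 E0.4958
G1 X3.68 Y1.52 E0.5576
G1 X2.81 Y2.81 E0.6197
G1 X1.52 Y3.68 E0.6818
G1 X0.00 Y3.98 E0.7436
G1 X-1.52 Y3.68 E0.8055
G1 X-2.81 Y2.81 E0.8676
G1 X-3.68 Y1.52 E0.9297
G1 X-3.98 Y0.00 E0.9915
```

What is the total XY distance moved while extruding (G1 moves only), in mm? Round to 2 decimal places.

24.84 mm

Sum the Euclidean lengths of each G1 segment: total = 24.84 mm.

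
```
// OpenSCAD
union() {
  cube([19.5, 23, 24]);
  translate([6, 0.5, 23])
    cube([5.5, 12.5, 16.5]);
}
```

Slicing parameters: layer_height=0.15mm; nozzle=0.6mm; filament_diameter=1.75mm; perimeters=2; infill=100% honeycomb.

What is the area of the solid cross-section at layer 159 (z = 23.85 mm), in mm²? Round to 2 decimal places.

At z = 23.85 mm: the 19.5×23 cube contributes its full rectangle (area 448.50 mm²); the cube at (6, 0.5) is present — its section is the full 5.5×12.5 rectangle (area 68.75 mm²); Merging all regions: the 5.5×12.5 cube at (6, 0.5) lies entirely inside the 19.5×23 cube, so the union is just the 19.5×23 cube — area = 448.50 mm². Overall, the cross-section is a single solid region. Net area = 448.50 mm².

448.50 mm²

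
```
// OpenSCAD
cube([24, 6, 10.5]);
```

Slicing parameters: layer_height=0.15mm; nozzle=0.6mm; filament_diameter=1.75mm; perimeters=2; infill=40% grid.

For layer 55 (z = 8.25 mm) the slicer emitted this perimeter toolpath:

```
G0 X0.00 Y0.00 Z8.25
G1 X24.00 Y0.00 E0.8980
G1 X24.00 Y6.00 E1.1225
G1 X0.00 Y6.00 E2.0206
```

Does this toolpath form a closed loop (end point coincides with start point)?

no

Start point (G0): (0.00, 0.00). End point (last G1): the path does not return to the start — open.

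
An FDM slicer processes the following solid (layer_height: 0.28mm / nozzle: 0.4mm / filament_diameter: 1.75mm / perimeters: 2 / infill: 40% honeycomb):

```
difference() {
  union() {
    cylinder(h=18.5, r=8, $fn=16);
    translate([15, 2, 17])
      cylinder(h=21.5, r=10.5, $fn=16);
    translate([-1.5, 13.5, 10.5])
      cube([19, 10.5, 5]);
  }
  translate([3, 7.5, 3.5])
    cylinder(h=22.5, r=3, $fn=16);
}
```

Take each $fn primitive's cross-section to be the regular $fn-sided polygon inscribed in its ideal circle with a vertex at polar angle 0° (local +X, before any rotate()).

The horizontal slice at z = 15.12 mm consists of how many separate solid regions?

At z = 15.12 mm: the r=8 cylinder contributes a regular 16-gon of circumradius 8; the cylinder at (15, 2) is not intersected at this z (z outside [17, 38.5]); the cube at (-1.5, 13.5) is present — its section is the full 19×10.5 rectangle; Combining (union): the 2 present regions are separate (no shared area or edge), so areas and boundary lengths simply add and each stays a separate island — 2 connected regions; the cylinder at (3, 7.5): section is a regular 16-gon, circumradius r=3; Taking the first minus the rest: starting from that combined region, the r=3 cylinder at (3, 7.5) partially overlaps it — only the 11.61 mm² overlap (of its 27.55 mm²) is removed, clipping the outline — 2 connected regions. The result has 2 disconnected regions.

2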